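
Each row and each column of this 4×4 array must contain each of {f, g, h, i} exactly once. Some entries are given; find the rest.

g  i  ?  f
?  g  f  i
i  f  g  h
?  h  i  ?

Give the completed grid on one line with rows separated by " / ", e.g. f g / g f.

g i h f / h g f i / i f g h / f h i g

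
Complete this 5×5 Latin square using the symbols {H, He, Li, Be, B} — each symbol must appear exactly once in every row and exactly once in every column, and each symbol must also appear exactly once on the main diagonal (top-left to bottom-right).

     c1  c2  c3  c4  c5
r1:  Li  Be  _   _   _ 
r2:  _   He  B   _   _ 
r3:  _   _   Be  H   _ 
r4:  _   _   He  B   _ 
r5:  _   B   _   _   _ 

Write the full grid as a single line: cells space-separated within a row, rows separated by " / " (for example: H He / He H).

Li Be H He B / H He B Li Be / B Li Be H He / Be H He B Li / He B Li Be H

row 1 has {Li,Be}; column 3 has {He,Be,B} — only H is left for (r1,c3).
row 1 has {H,Li,Be}; column 4 has {H,B} — only He is left for (r1,c4).
row 1 has {H,He,Li,Be}; column 5 is empty so far — only B is left for (r1,c5).
row 3 has {H,Be}; column 2 has {He,Be,B} — only Li is left for (r3,c2).
row 3 has {H,Li,Be}; column 5 has {B} — only He is left for (r3,c5).
row 4 has {He,B}; column 2 has {He,Li,Be,B} — only H is left for (r4,c2).
row 5 has {B}; column 3 has {H,He,Be,B} — only Li is left for (r5,c3).
row 5 has {Li,B}; column 4 has {H,He,B} — only Be is left for (r5,c4).
row 5 has {Li,Be,B}; column 5 has {He,B}; the diagonal has {He,Li,Be,B} — only H is left for (r5,c5).
row 2 has {He,B}; column 4 has {H,He,Be,B} — only Li is left for (r2,c4).
row 2 has {He,Li,B}; column 5 has {H,He,B} — only Be is left for (r2,c5).
row 3 has {H,He,Li,Be}; column 1 has {Li} — only B is left for (r3,c1).
row 4 has {H,He,B}; column 1 has {Li,B} — only Be is left for (r4,c1).
row 4 has {H,He,Be,B}; column 5 has {H,He,Be,B} — only Li is left for (r4,c5).
row 5 has {H,Li,Be,B}; column 1 has {Li,Be,B} — only He is left for (r5,c1).
row 2 has {He,Li,Be,B}; column 1 has {He,Li,Be,B} — only H is left for (r2,c1).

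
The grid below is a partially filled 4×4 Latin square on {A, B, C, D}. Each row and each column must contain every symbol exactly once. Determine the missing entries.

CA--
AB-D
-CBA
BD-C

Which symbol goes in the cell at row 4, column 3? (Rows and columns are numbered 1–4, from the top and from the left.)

A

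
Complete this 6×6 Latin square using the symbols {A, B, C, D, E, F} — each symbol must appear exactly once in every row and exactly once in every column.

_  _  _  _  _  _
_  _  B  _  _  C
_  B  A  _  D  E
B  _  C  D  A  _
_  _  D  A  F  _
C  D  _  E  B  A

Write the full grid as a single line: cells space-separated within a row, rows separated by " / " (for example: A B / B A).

(r2,c4): row 2 has {B,C}; column 4 has {A,D,E}, so it must be F.
(r2,c5): row 2 has {B,C,F}; column 5 has {A,B,D,F}, so it must be E.
(r3,c1): row 3 has {A,B,D,E}; column 1 has {B,C}, so it must be F.
(r3,c4): row 3 has {A,B,D,E,F}; column 4 has {A,D,E,F}, so it must be C.
(r4,c6): row 4 has {A,B,C,D}; column 6 has {A,C,E}, so it must be F.
(r5,c1): row 5 has {A,D,F}; column 1 has {B,C,F}, so it must be E.
(r5,c2): row 5 has {A,D,E,F}; column 2 has {B,D}, so it must be C.
(r5,c6): row 5 has {A,C,D,E,F}; column 6 has {A,C,E,F}, so it must be B.
(r6,c3): row 6 has {A,B,C,D,E}; column 3 has {A,B,C,D}, so it must be F.
(r1,c3): row 1 is empty so far; column 3 has {A,B,C,D,F}, so it must be E.
(r1,c4): row 1 has {E}; column 4 has {A,C,D,E,F}, so it must be B.
(r1,c5): row 1 has {B,E}; column 5 has {A,B,D,E,F}, so it must be C.
(r1,c6): row 1 has {B,C,E}; column 6 has {A,B,C,E,F}, so it must be D.
(r2,c2): row 2 has {B,C,E,F}; column 2 has {B,C,D}, so it must be A.
(r4,c2): row 4 has {A,B,C,D,F}; column 2 has {A,B,C,D}, so it must be E.
(r1,c1): row 1 has {B,C,D,E}; column 1 has {B,C,E,F}, so it must be A.
(r1,c2): row 1 has {A,B,C,D,E}; column 2 has {A,B,C,D,E}, so it must be F.
(r2,c1): row 2 has {A,B,C,E,F}; column 1 has {A,B,C,E,F}, so it must be D.

A F E B C D / D A B F E C / F B A C D E / B E C D A F / E C D A F B / C D F E B A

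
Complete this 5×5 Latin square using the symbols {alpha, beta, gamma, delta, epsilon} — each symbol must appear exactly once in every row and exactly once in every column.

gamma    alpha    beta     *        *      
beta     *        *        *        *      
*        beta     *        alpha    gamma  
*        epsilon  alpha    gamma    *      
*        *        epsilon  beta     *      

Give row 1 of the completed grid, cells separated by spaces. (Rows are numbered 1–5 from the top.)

gamma alpha beta delta epsilon

Cell (r3,c3): row 3 has {alpha,beta,gamma}; column 3 has {alpha,beta,epsilon} → delta.
Cell (r4,c1): row 4 has {alpha,gamma,epsilon}; column 1 has {beta,gamma} → delta.
Cell (r4,c5): row 4 has {alpha,gamma,delta,epsilon}; column 5 has {gamma} → beta.
Cell (r5,c1): row 5 has {beta,epsilon}; column 1 has {beta,gamma,delta} → alpha.
Cell (r5,c5): row 5 has {alpha,beta,epsilon}; column 5 has {beta,gamma} → delta.
Cell (r1,c5): row 1 has {alpha,beta,gamma}; column 5 has {beta,gamma,delta} → epsilon.
Cell (r2,c3): row 2 has {beta}; column 3 has {alpha,beta,delta,epsilon} → gamma.
Cell (r2,c5): row 2 has {beta,gamma}; column 5 has {beta,gamma,delta,epsilon} → alpha.
Cell (r3,c1): row 3 has {alpha,beta,gamma,delta}; column 1 has {alpha,beta,gamma,delta} → epsilon.
Cell (r5,c2): row 5 has {alpha,beta,delta,epsilon}; column 2 has {alpha,beta,epsilon} → gamma.
Cell (r1,c4): row 1 has {alpha,beta,gamma,epsilon}; column 4 has {alpha,beta,gamma} → delta.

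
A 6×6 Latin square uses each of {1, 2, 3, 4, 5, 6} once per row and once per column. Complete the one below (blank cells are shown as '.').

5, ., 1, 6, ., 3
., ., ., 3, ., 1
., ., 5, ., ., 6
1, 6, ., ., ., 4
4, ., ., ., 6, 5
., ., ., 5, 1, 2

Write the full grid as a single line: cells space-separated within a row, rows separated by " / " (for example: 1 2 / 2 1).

At row 4, column 4: row 4 has {1,4,6}; column 4 has {3,5,6}; that leaves 2.
At row 5, column 4: row 5 has {4,5,6}; column 4 has {2,3,5,6}; that leaves 1.
At row 3, column 4: row 3 has {5,6}; column 4 has {1,2,3,5,6}; that leaves 4.
At row 4, column 3: row 4 has {1,2,4,6}; column 3 has {1,5}; that leaves 3.
At row 4, column 5: row 4 has {1,2,3,4,6}; column 5 has {1,6}; that leaves 5.
At row 5, column 3: row 5 has {1,4,5,6}; column 3 has {1,3,5}; that leaves 2.
At row 5, column 2: row 5 has {1,2,4,5,6}; column 2 has {6}; that leaves 3.
At row 6, column 2: row 6 has {1,2,5}; column 2 has {3,6}; that leaves 4.
At row 6, column 3: row 6 has {1,2,4,5}; column 3 has {1,2,3,5}; that leaves 6.
At row 1, column 2: row 1 has {1,3,5,6}; column 2 has {3,4,6}; that leaves 2.
At row 1, column 5: row 1 has {1,2,3,5,6}; column 5 has {1,5,6}; that leaves 4.
At row 2, column 2: row 2 has {1,3}; column 2 has {2,3,4,6}; that leaves 5.
At row 2, column 3: row 2 has {1,3,5}; column 3 has {1,2,3,5,6}; that leaves 4.
At row 2, column 5: row 2 has {1,3,4,5}; column 5 has {1,4,5,6}; that leaves 2.
At row 3, column 2: row 3 has {4,5,6}; column 2 has {2,3,4,5,6}; that leaves 1.
At row 3, column 5: row 3 has {1,4,5,6}; column 5 has {1,2,4,5,6}; that leaves 3.
At row 6, column 1: row 6 has {1,2,4,5,6}; column 1 has {1,4,5}; that leaves 3.
At row 2, column 1: row 2 has {1,2,3,4,5}; column 1 has {1,3,4,5}; that leaves 6.
At row 3, column 1: row 3 has {1,3,4,5,6}; column 1 has {1,3,4,5,6}; that leaves 2.

5 2 1 6 4 3 / 6 5 4 3 2 1 / 2 1 5 4 3 6 / 1 6 3 2 5 4 / 4 3 2 1 6 5 / 3 4 6 5 1 2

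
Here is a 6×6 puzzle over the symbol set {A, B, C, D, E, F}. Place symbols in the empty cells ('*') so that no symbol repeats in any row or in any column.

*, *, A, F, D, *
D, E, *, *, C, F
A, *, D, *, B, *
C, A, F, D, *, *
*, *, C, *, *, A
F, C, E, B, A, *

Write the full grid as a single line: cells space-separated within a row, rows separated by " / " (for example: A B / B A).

E B A F D C / D E B A C F / A F D C B E / C A F D E B / B D C E F A / F C E B A D

(r1,c2) = B
(r2,c3) = B
(r2,c4) = A
(r3,c2) = F
(r4,c5) = E
(r4,c6) = B
(r5,c2) = D
(r5,c4) = E
(r5,c5) = F
(r6,c6) = D
(r1,c1) = E
(r1,c6) = C
(r3,c4) = C
(r3,c6) = E
(r5,c1) = B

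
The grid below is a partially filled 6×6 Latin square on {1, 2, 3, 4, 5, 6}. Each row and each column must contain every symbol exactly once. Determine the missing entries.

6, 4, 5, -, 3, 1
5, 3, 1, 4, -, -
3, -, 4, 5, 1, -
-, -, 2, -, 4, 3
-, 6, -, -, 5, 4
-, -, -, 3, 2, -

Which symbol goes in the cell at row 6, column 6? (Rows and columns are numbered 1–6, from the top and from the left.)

5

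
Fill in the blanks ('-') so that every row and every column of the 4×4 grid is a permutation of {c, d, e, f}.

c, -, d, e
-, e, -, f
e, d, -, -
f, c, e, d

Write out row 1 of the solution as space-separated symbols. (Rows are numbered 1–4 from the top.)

row 1 has {c,d,e}; column 2 has {c,d,e} — only f is left for (r1,c2).

c f d e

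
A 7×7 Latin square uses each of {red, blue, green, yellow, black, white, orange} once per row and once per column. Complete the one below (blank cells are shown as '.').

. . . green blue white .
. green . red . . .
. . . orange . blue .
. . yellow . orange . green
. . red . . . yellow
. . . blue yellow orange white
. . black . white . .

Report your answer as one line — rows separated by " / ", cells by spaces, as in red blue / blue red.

yellow black orange green blue white red / white green blue red black yellow orange / green yellow white orange red blue black / blue white yellow black orange red green / orange blue red white green black yellow / black red green blue yellow orange white / red orange black yellow white green blue

(r1,c3): row 1 has {blue,green,white}; column 3 has {red,yellow,black}, so it must be orange.
(r2,c5): row 2 has {red,green}; column 5 has {blue,yellow,white,orange}, so it must be black.
(r2,c6): row 2 has {red,green,black}; column 6 has {blue,white,orange}, so it must be yellow.
(r5,c5): row 5 has {red,yellow}; column 5 has {blue,yellow,black,white,orange}, so it must be green.
(r5,c6): row 5 has {red,green,yellow}; column 6 has {blue,yellow,white,orange}, so it must be black.
(r6,c3): row 6 has {blue,yellow,white,orange}; column 3 has {red,yellow,black,orange}, so it must be green.
(r7,c4): row 7 has {black,white}; column 4 has {red,blue,green,orange}, so it must be yellow.
(r3,c3): row 3 has {blue,orange}; column 3 has {red,green,yellow,black,orange}, so it must be white.
(r3,c5): row 3 has {blue,white,orange}; column 5 has {blue,green,yellow,black,white,orange}, so it must be red.
(r3,c7): row 3 has {red,blue,white,orange}; column 7 has {green,yellow,white}, so it must be black.
(r4,c6): row 4 has {green,yellow,orange}; column 6 has {blue,yellow,black,white,orange}, so it must be red.
(r5,c4): row 5 has {red,green,yellow,black}; column 4 has {red,blue,green,yellow,orange}, so it must be white.
(r7,c6): row 7 has {yellow,black,white}; column 6 has {red,blue,yellow,black,white,orange}, so it must be green.
(r1,c7): row 1 has {blue,green,white,orange}; column 7 has {green,yellow,black,white}, so it must be red.
(r2,c3): row 2 has {red,green,yellow,black}; column 3 has {red,green,yellow,black,white,orange}, so it must be blue.
(r2,c7): row 2 has {red,blue,green,yellow,black}; column 7 has {red,green,yellow,black,white}, so it must be orange.
(r3,c2): row 3 has {red,blue,black,white,orange}; column 2 has {green}, so it must be yellow.
(r4,c4): row 4 has {red,green,yellow,orange}; column 4 has {red,blue,green,yellow,white,orange}, so it must be black.
(r7,c7): row 7 has {green,yellow,black,white}; column 7 has {red,green,yellow,black,white,orange}, so it must be blue.
(r1,c2): row 1 has {red,blue,green,white,orange}; column 2 has {green,yellow}, so it must be black.
(r2,c1): row 2 has {red,blue,green,yellow,black,orange}; column 1 is empty so far, so it must be white.
(r3,c1): row 3 has {red,blue,yellow,black,white,orange}; column 1 has {white}, so it must be green.
(r4,c1): row 4 has {red,green,yellow,black,orange}; column 1 has {green,white}, so it must be blue.
(r4,c2): row 4 has {red,blue,green,yellow,black,orange}; column 2 has {green,yellow,black}, so it must be white.
(r5,c1): row 5 has {red,green,yellow,black,white}; column 1 has {blue,green,white}, so it must be orange.
(r5,c2): row 5 has {red,green,yellow,black,white,orange}; column 2 has {green,yellow,black,white}, so it must be blue.
(r6,c2): row 6 has {blue,green,yellow,white,orange}; column 2 has {blue,green,yellow,black,white}, so it must be red.
(r7,c1): row 7 has {blue,green,yellow,black,white}; column 1 has {blue,green,white,orange}, so it must be red.
(r7,c2): row 7 has {red,blue,green,yellow,black,white}; column 2 has {red,blue,green,yellow,black,white}, so it must be orange.
(r1,c1): row 1 has {red,blue,green,black,white,orange}; column 1 has {red,blue,green,white,orange}, so it must be yellow.
(r6,c1): row 6 has {red,blue,green,yellow,white,orange}; column 1 has {red,blue,green,yellow,white,orange}, so it must be black.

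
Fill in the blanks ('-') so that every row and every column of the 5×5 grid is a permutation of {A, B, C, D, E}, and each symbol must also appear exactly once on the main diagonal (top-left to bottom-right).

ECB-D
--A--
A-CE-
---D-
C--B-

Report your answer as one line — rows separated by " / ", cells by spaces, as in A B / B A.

(r1,c4) = A
(r2,c2) = B
(r2,c4) = C
(r2,c5) = E
(r3,c2) = D
(r3,c5) = B
(r4,c1) = B
(r4,c3) = E
(r5,c3) = D
(r5,c5) = A
(r2,c1) = D
(r4,c2) = A
(r4,c5) = C
(r5,c2) = E

E C B A D / D B A C E / A D C E B / B A E D C / C E D B A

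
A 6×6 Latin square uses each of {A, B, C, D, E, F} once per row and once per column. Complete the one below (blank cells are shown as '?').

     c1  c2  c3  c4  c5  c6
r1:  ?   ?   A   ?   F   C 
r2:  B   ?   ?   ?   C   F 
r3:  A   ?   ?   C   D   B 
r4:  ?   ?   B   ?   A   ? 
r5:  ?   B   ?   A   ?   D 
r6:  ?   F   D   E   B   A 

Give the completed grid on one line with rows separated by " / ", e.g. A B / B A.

Cell (r2,c3): row 2 has {B,C,F}; column 3 has {A,B,D} → E.
Cell (r2,c4): row 2 has {B,C,E,F}; column 4 has {A,C,E} → D.
Cell (r3,c2): row 3 has {A,B,C,D}; column 2 has {B,F} → E.
Cell (r3,c3): row 3 has {A,B,C,D,E}; column 3 has {A,B,D,E} → F.
Cell (r4,c4): row 4 has {A,B}; column 4 has {A,C,D,E} → F.
Cell (r4,c6): row 4 has {A,B,F}; column 6 has {A,B,C,D,F} → E.
Cell (r5,c3): row 5 has {A,B,D}; column 3 has {A,B,D,E,F} → C.
Cell (r5,c5): row 5 has {A,B,C,D}; column 5 has {A,B,C,D,F} → E.
Cell (r6,c1): row 6 has {A,B,D,E,F}; column 1 has {A,B} → C.
Cell (r1,c2): row 1 has {A,C,F}; column 2 has {B,E,F} → D.
Cell (r1,c4): row 1 has {A,C,D,F}; column 4 has {A,C,D,E,F} → B.
Cell (r2,c2): row 2 has {B,C,D,E,F}; column 2 has {B,D,E,F} → A.
Cell (r4,c1): row 4 has {A,B,E,F}; column 1 has {A,B,C} → D.
Cell (r4,c2): row 4 has {A,B,D,E,F}; column 2 has {A,B,D,E,F} → C.
Cell (r5,c1): row 5 has {A,B,C,D,E}; column 1 has {A,B,C,D} → F.
Cell (r1,c1): row 1 has {A,B,C,D,F}; column 1 has {A,B,C,D,F} → E.

E D A B F C / B A E D C F / A E F C D B / D C B F A E / F B C A E D / C F D E B A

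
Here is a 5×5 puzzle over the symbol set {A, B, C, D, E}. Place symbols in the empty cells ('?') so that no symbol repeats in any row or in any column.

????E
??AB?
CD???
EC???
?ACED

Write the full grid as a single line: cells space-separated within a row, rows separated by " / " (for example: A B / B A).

A B D C E / D E A B C / C D E A B / E C B D A / B A C E D

At row 1, column 2: row 1 has {E}; column 2 has {A,C,D}; that leaves B.
At row 1, column 3: row 1 has {B,E}; column 3 has {A,C}; that leaves D.
At row 2, column 1: row 2 has {A,B}; column 1 has {C,E}; that leaves D.
At row 2, column 2: row 2 has {A,B,D}; column 2 has {A,B,C,D}; that leaves E.
At row 2, column 5: row 2 has {A,B,D,E}; column 5 has {D,E}; that leaves C.
At row 3, column 4: row 3 has {C,D}; column 4 has {B,E}; that leaves A.
At row 3, column 5: row 3 has {A,C,D}; column 5 has {C,D,E}; that leaves B.
At row 4, column 3: row 4 has {C,E}; column 3 has {A,C,D}; that leaves B.
At row 4, column 4: row 4 has {B,C,E}; column 4 has {A,B,E}; that leaves D.
At row 4, column 5: row 4 has {B,C,D,E}; column 5 has {B,C,D,E}; that leaves A.
At row 5, column 1: row 5 has {A,C,D,E}; column 1 has {C,D,E}; that leaves B.
At row 1, column 1: row 1 has {B,D,E}; column 1 has {B,C,D,E}; that leaves A.
At row 1, column 4: row 1 has {A,B,D,E}; column 4 has {A,B,D,E}; that leaves C.
At row 3, column 3: row 3 has {A,B,C,D}; column 3 has {A,B,C,D}; that leaves E.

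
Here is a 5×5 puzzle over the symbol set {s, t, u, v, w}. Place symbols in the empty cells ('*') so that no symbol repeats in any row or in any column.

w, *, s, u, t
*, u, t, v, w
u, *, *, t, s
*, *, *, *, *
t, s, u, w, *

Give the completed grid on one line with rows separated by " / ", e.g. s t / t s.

w v s u t / s u t v w / u w v t s / v t w s u / t s u w v

Cell (r1,c2): row 1 has {s,t,u,w}; column 2 has {s,u} → v.
Cell (r2,c1): row 2 has {t,u,v,w}; column 1 has {t,u,w} → s.
Cell (r3,c2): row 3 has {s,t,u}; column 2 has {s,u,v} → w.
Cell (r3,c3): row 3 has {s,t,u,w}; column 3 has {s,t,u} → v.
Cell (r4,c1): row 4 is empty so far; column 1 has {s,t,u,w} → v.
Cell (r4,c2): row 4 has {v}; column 2 has {s,u,v,w} → t.
Cell (r4,c3): row 4 has {t,v}; column 3 has {s,t,u,v} → w.
Cell (r4,c4): row 4 has {t,v,w}; column 4 has {t,u,v,w} → s.
Cell (r4,c5): row 4 has {s,t,v,w}; column 5 has {s,t,w} → u.
Cell (r5,c5): row 5 has {s,t,u,w}; column 5 has {s,t,u,w} → v.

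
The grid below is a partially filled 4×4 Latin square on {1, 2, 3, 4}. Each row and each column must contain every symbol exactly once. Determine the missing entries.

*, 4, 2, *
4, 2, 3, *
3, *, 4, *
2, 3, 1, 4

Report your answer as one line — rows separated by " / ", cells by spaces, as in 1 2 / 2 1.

1 4 2 3 / 4 2 3 1 / 3 1 4 2 / 2 3 1 4

row 1 has {2,4}; column 1 has {2,3,4} — only 1 is left for (r1,c1).
row 1 has {1,2,4}; column 4 has {4} — only 3 is left for (r1,c4).
row 2 has {2,3,4}; column 4 has {3,4} — only 1 is left for (r2,c4).
row 3 has {3,4}; column 2 has {2,3,4} — only 1 is left for (r3,c2).
row 3 has {1,3,4}; column 4 has {1,3,4} — only 2 is left for (r3,c4).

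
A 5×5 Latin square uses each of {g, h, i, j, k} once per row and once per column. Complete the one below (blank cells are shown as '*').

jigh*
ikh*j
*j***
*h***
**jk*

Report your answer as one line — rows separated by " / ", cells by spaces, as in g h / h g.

j i g h k / i k h g j / g j k i h / k h i j g / h g j k i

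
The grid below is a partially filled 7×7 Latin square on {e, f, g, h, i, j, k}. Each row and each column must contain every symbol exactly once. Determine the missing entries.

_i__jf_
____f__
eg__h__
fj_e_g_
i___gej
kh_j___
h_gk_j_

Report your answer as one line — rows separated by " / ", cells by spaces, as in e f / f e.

g i e h j f k / j e k g f h i / e g j i h k f / f j i e k g h / i k h f g e j / k h f j e i g / h f g k i j e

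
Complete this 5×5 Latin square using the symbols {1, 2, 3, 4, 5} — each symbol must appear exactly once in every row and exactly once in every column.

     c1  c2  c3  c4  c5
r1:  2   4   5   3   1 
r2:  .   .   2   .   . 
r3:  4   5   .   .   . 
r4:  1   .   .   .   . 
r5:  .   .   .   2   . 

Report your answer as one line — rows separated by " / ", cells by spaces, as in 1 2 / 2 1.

At row 3, column 4: row 3 has {4,5}; column 4 has {2,3}; that leaves 1.
At row 3, column 3: row 3 has {1,4,5}; column 3 has {2,5}; that leaves 3.
At row 3, column 5: row 3 has {1,3,4,5}; column 5 has {1}; that leaves 2.
At row 4, column 3: row 4 has {1}; column 3 has {2,3,5}; that leaves 4.
At row 4, column 4: row 4 has {1,4}; column 4 has {1,2,3}; that leaves 5.
At row 4, column 5: row 4 has {1,4,5}; column 5 has {1,2}; that leaves 3.
At row 5, column 3: row 5 has {2}; column 3 has {2,3,4,5}; that leaves 1.
At row 2, column 4: row 2 has {2}; column 4 has {1,2,3,5}; that leaves 4.
At row 2, column 5: row 2 has {2,4}; column 5 has {1,2,3}; that leaves 5.
At row 4, column 2: row 4 has {1,3,4,5}; column 2 has {4,5}; that leaves 2.
At row 5, column 2: row 5 has {1,2}; column 2 has {2,4,5}; that leaves 3.
At row 5, column 5: row 5 has {1,2,3}; column 5 has {1,2,3,5}; that leaves 4.
At row 2, column 1: row 2 has {2,4,5}; column 1 has {1,2,4}; that leaves 3.
At row 2, column 2: row 2 has {2,3,4,5}; column 2 has {2,3,4,5}; that leaves 1.
At row 5, column 1: row 5 has {1,2,3,4}; column 1 has {1,2,3,4}; that leaves 5.

2 4 5 3 1 / 3 1 2 4 5 / 4 5 3 1 2 / 1 2 4 5 3 / 5 3 1 2 4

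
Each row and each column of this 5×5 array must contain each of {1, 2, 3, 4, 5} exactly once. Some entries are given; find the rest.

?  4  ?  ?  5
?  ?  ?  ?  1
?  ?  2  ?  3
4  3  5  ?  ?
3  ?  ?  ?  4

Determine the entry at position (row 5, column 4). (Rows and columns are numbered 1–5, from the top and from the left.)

5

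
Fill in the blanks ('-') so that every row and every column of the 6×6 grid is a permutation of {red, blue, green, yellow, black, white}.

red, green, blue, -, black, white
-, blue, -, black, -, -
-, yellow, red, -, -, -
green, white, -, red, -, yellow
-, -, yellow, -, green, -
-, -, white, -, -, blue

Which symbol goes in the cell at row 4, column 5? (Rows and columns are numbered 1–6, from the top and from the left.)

row 1 has {red,blue,green,black,white}; column 4 has {red,black} — only yellow is left for (r1,c4).
row 2 has {blue,black}; column 3 has {red,blue,yellow,white} — only green is left for (r2,c3).
row 2 has {blue,green,black}; column 6 has {blue,yellow,white} — only red is left for (r2,c6).
row 4 has {red,green,yellow,white}; column 3 has {red,blue,green,yellow,white} — only black is left for (r4,c3).
row 4 has {red,green,yellow,black,white}; column 5 has {green,black} — only blue is left for (r4,c5).

blue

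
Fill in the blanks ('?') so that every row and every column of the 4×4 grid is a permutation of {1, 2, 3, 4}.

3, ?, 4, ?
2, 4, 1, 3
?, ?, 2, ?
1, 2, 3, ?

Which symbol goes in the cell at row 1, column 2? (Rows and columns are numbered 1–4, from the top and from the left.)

1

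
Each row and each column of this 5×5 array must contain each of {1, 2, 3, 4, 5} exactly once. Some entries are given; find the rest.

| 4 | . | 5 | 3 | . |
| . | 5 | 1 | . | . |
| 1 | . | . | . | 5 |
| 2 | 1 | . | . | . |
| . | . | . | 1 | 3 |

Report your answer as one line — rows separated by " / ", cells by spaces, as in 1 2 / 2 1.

(r1,c2) = 2
(r1,c5) = 1
(r2,c1) = 3
(r4,c5) = 4
(r5,c1) = 5
(r5,c2) = 4
(r5,c3) = 2
(r2,c5) = 2
(r3,c2) = 3
(r3,c3) = 4
(r3,c4) = 2
(r4,c3) = 3
(r4,c4) = 5
(r2,c4) = 4

4 2 5 3 1 / 3 5 1 4 2 / 1 3 4 2 5 / 2 1 3 5 4 / 5 4 2 1 3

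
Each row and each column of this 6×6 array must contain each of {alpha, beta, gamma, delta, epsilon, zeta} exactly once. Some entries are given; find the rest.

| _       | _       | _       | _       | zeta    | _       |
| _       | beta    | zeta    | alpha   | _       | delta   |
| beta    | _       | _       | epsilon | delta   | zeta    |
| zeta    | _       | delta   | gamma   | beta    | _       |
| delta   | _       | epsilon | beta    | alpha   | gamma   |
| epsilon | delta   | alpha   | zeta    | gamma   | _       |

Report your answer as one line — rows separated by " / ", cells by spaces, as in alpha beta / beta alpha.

alpha gamma beta delta zeta epsilon / gamma beta zeta alpha epsilon delta / beta alpha gamma epsilon delta zeta / zeta epsilon delta gamma beta alpha / delta zeta epsilon beta alpha gamma / epsilon delta alpha zeta gamma beta

Cell (r1,c4): row 1 has {zeta}; column 4 has {alpha,beta,gamma,epsilon,zeta} → delta.
Cell (r2,c1): row 2 has {alpha,beta,delta,zeta}; column 1 has {beta,delta,epsilon,zeta} → gamma.
Cell (r2,c5): row 2 has {alpha,beta,gamma,delta,zeta}; column 5 has {alpha,beta,gamma,delta,zeta} → epsilon.
Cell (r3,c3): row 3 has {beta,delta,epsilon,zeta}; column 3 has {alpha,delta,epsilon,zeta} → gamma.
Cell (r5,c2): row 5 has {alpha,beta,gamma,delta,epsilon}; column 2 has {beta,delta} → zeta.
Cell (r6,c6): row 6 has {alpha,gamma,delta,epsilon,zeta}; column 6 has {gamma,delta,zeta} → beta.
Cell (r1,c1): row 1 has {delta,zeta}; column 1 has {beta,gamma,delta,epsilon,zeta} → alpha.
Cell (r1,c3): row 1 has {alpha,delta,zeta}; column 3 has {alpha,gamma,delta,epsilon,zeta} → beta.
Cell (r1,c6): row 1 has {alpha,beta,delta,zeta}; column 6 has {beta,gamma,delta,zeta} → epsilon.
Cell (r3,c2): row 3 has {beta,gamma,delta,epsilon,zeta}; column 2 has {beta,delta,zeta} → alpha.
Cell (r4,c2): row 4 has {beta,gamma,delta,zeta}; column 2 has {alpha,beta,delta,zeta} → epsilon.
Cell (r4,c6): row 4 has {beta,gamma,delta,epsilon,zeta}; column 6 has {beta,gamma,delta,epsilon,zeta} → alpha.
Cell (r1,c2): row 1 has {alpha,beta,delta,epsilon,zeta}; column 2 has {alpha,beta,delta,epsilon,zeta} → gamma.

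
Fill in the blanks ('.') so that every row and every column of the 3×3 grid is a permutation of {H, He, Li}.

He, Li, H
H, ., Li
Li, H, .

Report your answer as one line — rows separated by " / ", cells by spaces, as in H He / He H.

He Li H / H He Li / Li H He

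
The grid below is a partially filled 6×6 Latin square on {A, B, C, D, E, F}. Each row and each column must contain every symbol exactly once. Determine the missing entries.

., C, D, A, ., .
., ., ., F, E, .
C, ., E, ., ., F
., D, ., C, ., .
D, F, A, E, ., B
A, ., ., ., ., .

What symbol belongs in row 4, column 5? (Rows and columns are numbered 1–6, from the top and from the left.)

F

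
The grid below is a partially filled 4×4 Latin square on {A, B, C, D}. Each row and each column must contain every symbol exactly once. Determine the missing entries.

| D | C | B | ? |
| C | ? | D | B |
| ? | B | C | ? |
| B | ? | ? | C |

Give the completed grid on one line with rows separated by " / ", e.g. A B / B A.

D C B A / C A D B / A B C D / B D A C

(r1,c4) = A
(r2,c2) = A
(r3,c1) = A
(r3,c4) = D
(r4,c2) = D
(r4,c3) = A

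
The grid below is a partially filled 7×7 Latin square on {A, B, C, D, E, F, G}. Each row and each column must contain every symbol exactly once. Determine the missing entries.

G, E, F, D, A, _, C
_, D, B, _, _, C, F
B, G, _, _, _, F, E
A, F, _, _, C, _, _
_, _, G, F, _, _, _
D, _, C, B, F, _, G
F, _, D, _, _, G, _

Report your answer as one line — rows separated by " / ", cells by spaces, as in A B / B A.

(r1,c6): row 1 has {A,C,D,E,F,G}; column 6 has {C,F,G}, so it must be B.
(r2,c1): row 2 has {B,C,D,F}; column 1 has {A,B,D,F,G}, so it must be E.
(r2,c5): row 2 has {B,C,D,E,F}; column 5 has {A,C,F}, so it must be G.
(r3,c3): row 3 has {B,E,F,G}; column 3 has {B,C,D,F,G}, so it must be A.
(r3,c4): row 3 has {A,B,E,F,G}; column 4 has {B,D,F}, so it must be C.
(r3,c5): row 3 has {A,B,C,E,F,G}; column 5 has {A,C,F,G}, so it must be D.
(r4,c3): row 4 has {A,C,F}; column 3 has {A,B,C,D,F,G}, so it must be E.
(r4,c4): row 4 has {A,C,E,F}; column 4 has {B,C,D,F}, so it must be G.
(r4,c6): row 4 has {A,C,E,F,G}; column 6 has {B,C,F,G}, so it must be D.
(r4,c7): row 4 has {A,C,D,E,F,G}; column 7 has {C,E,F,G}, so it must be B.
(r5,c1): row 5 has {F,G}; column 1 has {A,B,D,E,F,G}, so it must be C.
(r6,c2): row 6 has {B,C,D,F,G}; column 2 has {D,E,F,G}, so it must be A.
(r6,c6): row 6 has {A,B,C,D,F,G}; column 6 has {B,C,D,F,G}, so it must be E.
(r7,c7): row 7 has {D,F,G}; column 7 has {B,C,E,F,G}, so it must be A.
(r2,c4): row 2 has {B,C,D,E,F,G}; column 4 has {B,C,D,F,G}, so it must be A.
(r5,c2): row 5 has {C,F,G}; column 2 has {A,D,E,F,G}, so it must be B.
(r5,c5): row 5 has {B,C,F,G}; column 5 has {A,C,D,F,G}, so it must be E.
(r5,c6): row 5 has {B,C,E,F,G}; column 6 has {B,C,D,E,F,G}, so it must be A.
(r5,c7): row 5 has {A,B,C,E,F,G}; column 7 has {A,B,C,E,F,G}, so it must be D.
(r7,c2): row 7 has {A,D,F,G}; column 2 has {A,B,D,E,F,G}, so it must be C.
(r7,c4): row 7 has {A,C,D,F,G}; column 4 has {A,B,C,D,F,G}, so it must be E.
(r7,c5): row 7 has {A,C,D,E,F,G}; column 5 has {A,C,D,E,F,G}, so it must be B.

G E F D A B C / E D B A G C F / B G A C D F E / A F E G C D B / C B G F E A D / D A C B F E G / F C D E B G A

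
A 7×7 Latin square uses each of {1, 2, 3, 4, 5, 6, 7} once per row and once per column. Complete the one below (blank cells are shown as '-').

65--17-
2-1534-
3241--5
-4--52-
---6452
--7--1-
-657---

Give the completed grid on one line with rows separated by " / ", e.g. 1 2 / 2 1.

6 5 2 4 1 7 3 / 2 7 1 5 3 4 6 / 3 2 4 1 7 6 5 / 1 4 6 3 5 2 7 / 7 1 3 6 4 5 2 / 5 3 7 2 6 1 4 / 4 6 5 7 2 3 1

Cell (r2,c2): row 2 has {1,2,3,4,5}; column 2 has {2,4,5,6} → 7.
Cell (r2,c7): row 2 has {1,2,3,4,5,7}; column 7 has {2,5} → 6.
Cell (r3,c6): row 3 has {1,2,3,4,5}; column 6 has {1,2,4,5,7} → 6.
Cell (r4,c4): row 4 has {2,4,5}; column 4 has {1,5,6,7} → 3.
Cell (r5,c3): row 5 has {2,4,5,6}; column 3 has {1,4,5,7} → 3.
Cell (r6,c2): row 6 has {1,7}; column 2 has {2,4,5,6,7} → 3.
Cell (r6,c7): row 6 has {1,3,7}; column 7 has {2,5,6} → 4.
Cell (r7,c5): row 7 has {5,6,7}; column 5 has {1,3,4,5} → 2.
Cell (r7,c6): row 7 has {2,5,6,7}; column 6 has {1,2,4,5,6,7} → 3.
Cell (r7,c7): row 7 has {2,3,5,6,7}; column 7 has {2,4,5,6} → 1.
Cell (r1,c3): row 1 has {1,5,6,7}; column 3 has {1,3,4,5,7} → 2.
Cell (r1,c4): row 1 has {1,2,5,6,7}; column 4 has {1,3,5,6,7} → 4.
Cell (r1,c7): row 1 has {1,2,4,5,6,7}; column 7 has {1,2,4,5,6} → 3.
Cell (r3,c5): row 3 has {1,2,3,4,5,6}; column 5 has {1,2,3,4,5} → 7.
Cell (r4,c3): row 4 has {2,3,4,5}; column 3 has {1,2,3,4,5,7} → 6.
Cell (r4,c7): row 4 has {2,3,4,5,6}; column 7 has {1,2,3,4,5,6} → 7.
Cell (r5,c2): row 5 has {2,3,4,5,6}; column 2 has {2,3,4,5,6,7} → 1.
Cell (r6,c1): row 6 has {1,3,4,7}; column 1 has {2,3,6} → 5.
Cell (r6,c4): row 6 has {1,3,4,5,7}; column 4 has {1,3,4,5,6,7} → 2.
Cell (r6,c5): row 6 has {1,2,3,4,5,7}; column 5 has {1,2,3,4,5,7} → 6.
Cell (r7,c1): row 7 has {1,2,3,5,6,7}; column 1 has {2,3,5,6} → 4.
Cell (r4,c1): row 4 has {2,3,4,5,6,7}; column 1 has {2,3,4,5,6} → 1.
Cell (r5,c1): row 5 has {1,2,3,4,5,6}; column 1 has {1,2,3,4,5,6} → 7.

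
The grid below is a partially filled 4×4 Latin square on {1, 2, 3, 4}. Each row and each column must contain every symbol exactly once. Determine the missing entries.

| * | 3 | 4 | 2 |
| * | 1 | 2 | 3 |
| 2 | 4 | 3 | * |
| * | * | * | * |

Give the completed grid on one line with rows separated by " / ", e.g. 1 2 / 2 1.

1 3 4 2 / 4 1 2 3 / 2 4 3 1 / 3 2 1 4

row 1 has {2,3,4}; column 1 has {2} — only 1 is left for (r1,c1).
row 2 has {1,2,3}; column 1 has {1,2} — only 4 is left for (r2,c1).
row 3 has {2,3,4}; column 4 has {2,3} — only 1 is left for (r3,c4).
row 4 is empty so far; column 1 has {1,2,4} — only 3 is left for (r4,c1).
row 4 has {3}; column 2 has {1,3,4} — only 2 is left for (r4,c2).
row 4 has {2,3}; column 3 has {2,3,4} — only 1 is left for (r4,c3).
row 4 has {1,2,3}; column 4 has {1,2,3} — only 4 is left for (r4,c4).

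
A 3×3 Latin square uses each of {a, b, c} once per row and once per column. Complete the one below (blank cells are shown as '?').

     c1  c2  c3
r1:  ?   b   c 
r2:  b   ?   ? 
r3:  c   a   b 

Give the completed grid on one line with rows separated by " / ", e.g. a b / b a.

a b c / b c a / c a b

(r1,c1) = a
(r2,c2) = c
(r2,c3) = a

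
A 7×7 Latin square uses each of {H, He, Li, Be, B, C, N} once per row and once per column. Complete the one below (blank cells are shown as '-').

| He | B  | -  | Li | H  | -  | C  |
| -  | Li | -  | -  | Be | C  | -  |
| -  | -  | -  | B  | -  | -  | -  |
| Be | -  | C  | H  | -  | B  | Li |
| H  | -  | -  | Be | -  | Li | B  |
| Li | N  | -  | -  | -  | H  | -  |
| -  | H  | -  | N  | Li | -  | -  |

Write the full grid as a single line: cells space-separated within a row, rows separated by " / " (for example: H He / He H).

He B Be Li H N C / B Li H He Be C N / N Be Li B C He H / Be He C H N B Li / H C N Be He Li B / Li N He C B H Be / C H B N Li Be He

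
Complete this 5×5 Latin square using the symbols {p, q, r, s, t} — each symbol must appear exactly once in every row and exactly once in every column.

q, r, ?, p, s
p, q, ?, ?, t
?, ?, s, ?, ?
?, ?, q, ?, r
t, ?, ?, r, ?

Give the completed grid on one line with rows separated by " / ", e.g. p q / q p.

q r t p s / p q r s t / r t s q p / s p q t r / t s p r q

At row 1, column 3: row 1 has {p,q,r,s}; column 3 has {q,s}; that leaves t.
At row 2, column 3: row 2 has {p,q,t}; column 3 has {q,s,t}; that leaves r.
At row 2, column 4: row 2 has {p,q,r,t}; column 4 has {p,r}; that leaves s.
At row 3, column 1: row 3 has {s}; column 1 has {p,q,t}; that leaves r.
At row 4, column 1: row 4 has {q,r}; column 1 has {p,q,r,t}; that leaves s.
At row 4, column 4: row 4 has {q,r,s}; column 4 has {p,r,s}; that leaves t.
At row 5, column 3: row 5 has {r,t}; column 3 has {q,r,s,t}; that leaves p.
At row 5, column 5: row 5 has {p,r,t}; column 5 has {r,s,t}; that leaves q.
At row 3, column 4: row 3 has {r,s}; column 4 has {p,r,s,t}; that leaves q.
At row 3, column 5: row 3 has {q,r,s}; column 5 has {q,r,s,t}; that leaves p.
At row 4, column 2: row 4 has {q,r,s,t}; column 2 has {q,r}; that leaves p.
At row 5, column 2: row 5 has {p,q,r,t}; column 2 has {p,q,r}; that leaves s.
At row 3, column 2: row 3 has {p,q,r,s}; column 2 has {p,q,r,s}; that leaves t.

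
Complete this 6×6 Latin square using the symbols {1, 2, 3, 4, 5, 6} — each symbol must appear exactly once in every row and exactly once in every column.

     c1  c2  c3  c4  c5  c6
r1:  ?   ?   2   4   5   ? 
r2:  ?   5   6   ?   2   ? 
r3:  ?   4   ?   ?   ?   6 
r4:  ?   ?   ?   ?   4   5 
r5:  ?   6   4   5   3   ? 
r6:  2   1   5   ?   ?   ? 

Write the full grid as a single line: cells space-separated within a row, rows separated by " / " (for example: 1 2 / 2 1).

row 1 has {2,4,5}; column 2 has {1,4,5,6} — only 3 is left for (r1,c2).
row 1 has {2,3,4,5}; column 6 has {5,6} — only 1 is left for (r1,c6).
row 3 has {4,6}; column 5 has {2,3,4,5} — only 1 is left for (r3,c5).
row 4 has {4,5}; column 2 has {1,3,4,5,6} — only 2 is left for (r4,c2).
row 5 has {3,4,5,6}; column 1 has {2} — only 1 is left for (r5,c1).
row 5 has {1,3,4,5,6}; column 6 has {1,5,6} — only 2 is left for (r5,c6).
row 6 has {1,2,5}; column 5 has {1,2,3,4,5} — only 6 is left for (r6,c5).
row 1 has {1,2,3,4,5}; column 1 has {1,2} — only 6 is left for (r1,c1).
row 3 has {1,4,6}; column 3 has {2,4,5,6} — only 3 is left for (r3,c3).
row 3 has {1,3,4,6}; column 4 has {4,5} — only 2 is left for (r3,c4).
row 4 has {2,4,5}; column 1 has {1,2,6} — only 3 is left for (r4,c1).
row 4 has {2,3,4,5}; column 3 has {2,3,4,5,6} — only 1 is left for (r4,c3).
row 4 has {1,2,3,4,5}; column 4 has {2,4,5} — only 6 is left for (r4,c4).
row 6 has {1,2,5,6}; column 4 has {2,4,5,6} — only 3 is left for (r6,c4).
row 6 has {1,2,3,5,6}; column 6 has {1,2,5,6} — only 4 is left for (r6,c6).
row 2 has {2,5,6}; column 1 has {1,2,3,6} — only 4 is left for (r2,c1).
row 2 has {2,4,5,6}; column 4 has {2,3,4,5,6} — only 1 is left for (r2,c4).
row 2 has {1,2,4,5,6}; column 6 has {1,2,4,5,6} — only 3 is left for (r2,c6).
row 3 has {1,2,3,4,6}; column 1 has {1,2,3,4,6} — only 5 is left for (r3,c1).

6 3 2 4 5 1 / 4 5 6 1 2 3 / 5 4 3 2 1 6 / 3 2 1 6 4 5 / 1 6 4 5 3 2 / 2 1 5 3 6 4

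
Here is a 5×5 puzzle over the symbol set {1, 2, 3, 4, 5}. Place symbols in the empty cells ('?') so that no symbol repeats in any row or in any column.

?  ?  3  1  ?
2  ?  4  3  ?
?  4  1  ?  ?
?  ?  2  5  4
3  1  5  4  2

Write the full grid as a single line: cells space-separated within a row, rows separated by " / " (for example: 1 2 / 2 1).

(r1,c5) = 5
(r2,c2) = 5
(r2,c5) = 1
(r3,c1) = 5
(r3,c4) = 2
(r3,c5) = 3
(r4,c1) = 1
(r4,c2) = 3
(r1,c1) = 4
(r1,c2) = 2

4 2 3 1 5 / 2 5 4 3 1 / 5 4 1 2 3 / 1 3 2 5 4 / 3 1 5 4 2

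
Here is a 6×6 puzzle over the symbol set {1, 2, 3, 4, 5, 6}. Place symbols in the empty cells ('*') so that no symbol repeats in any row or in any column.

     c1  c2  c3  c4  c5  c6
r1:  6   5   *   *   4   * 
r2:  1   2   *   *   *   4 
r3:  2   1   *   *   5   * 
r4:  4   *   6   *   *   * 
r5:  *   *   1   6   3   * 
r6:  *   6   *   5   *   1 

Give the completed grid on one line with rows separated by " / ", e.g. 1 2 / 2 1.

6 5 2 1 4 3 / 1 2 5 3 6 4 / 2 1 3 4 5 6 / 4 3 6 2 1 5 / 5 4 1 6 3 2 / 3 6 4 5 2 1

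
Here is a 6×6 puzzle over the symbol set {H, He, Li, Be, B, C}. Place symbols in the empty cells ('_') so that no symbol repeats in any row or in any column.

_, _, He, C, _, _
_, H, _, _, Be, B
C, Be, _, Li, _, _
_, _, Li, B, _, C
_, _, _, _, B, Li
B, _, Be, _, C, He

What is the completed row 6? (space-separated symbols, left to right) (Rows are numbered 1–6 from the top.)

B Li Be H C He

(r2,c3) = C
(r2,c4) = He
(r3,c6) = H
(r4,c2) = He
(r4,c5) = H
(r5,c2) = C
(r5,c3) = H
(r5,c4) = Be
(r6,c2) = Li
(r6,c4) = H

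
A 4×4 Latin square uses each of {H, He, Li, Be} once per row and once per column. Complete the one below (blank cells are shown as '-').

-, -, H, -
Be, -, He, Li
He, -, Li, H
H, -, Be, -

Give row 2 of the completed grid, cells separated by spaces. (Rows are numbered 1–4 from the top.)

row 1 has {H}; column 1 has {H,He,Be} — only Li is left for (r1,c1).
row 2 has {He,Li,Be}; column 2 is empty so far — only H is left for (r2,c2).

Be H He Li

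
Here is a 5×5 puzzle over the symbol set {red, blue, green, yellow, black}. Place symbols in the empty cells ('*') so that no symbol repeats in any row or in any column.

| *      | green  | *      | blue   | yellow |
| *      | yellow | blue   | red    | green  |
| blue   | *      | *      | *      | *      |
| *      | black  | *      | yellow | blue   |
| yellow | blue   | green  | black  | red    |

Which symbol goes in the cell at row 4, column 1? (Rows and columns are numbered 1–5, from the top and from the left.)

row 2 has {red,blue,green,yellow}; column 1 has {blue,yellow} — only black is left for (r2,c1).
row 3 has {blue}; column 2 has {blue,green,yellow,black} — only red is left for (r3,c2).
row 3 has {red,blue}; column 4 has {red,blue,yellow,black} — only green is left for (r3,c4).
row 3 has {red,blue,green}; column 5 has {red,blue,green,yellow} — only black is left for (r3,c5).
row 4 has {blue,yellow,black}; column 3 has {blue,green} — only red is left for (r4,c3).
row 1 has {blue,green,yellow}; column 1 has {blue,yellow,black} — only red is left for (r1,c1).
row 1 has {red,blue,green,yellow}; column 3 has {red,blue,green} — only black is left for (r1,c3).
row 3 has {red,blue,green,black}; column 3 has {red,blue,green,black} — only yellow is left for (r3,c3).
row 4 has {red,blue,yellow,black}; column 1 has {red,blue,yellow,black} — only green is left for (r4,c1).

green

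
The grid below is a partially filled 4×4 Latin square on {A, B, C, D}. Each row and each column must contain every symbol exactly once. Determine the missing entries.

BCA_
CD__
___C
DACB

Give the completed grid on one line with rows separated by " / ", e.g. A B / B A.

(r1,c4): row 1 has {A,B,C}; column 4 has {B,C}, so it must be D.
(r2,c3): row 2 has {C,D}; column 3 has {A,C}, so it must be B.
(r2,c4): row 2 has {B,C,D}; column 4 has {B,C,D}, so it must be A.
(r3,c1): row 3 has {C}; column 1 has {B,C,D}, so it must be A.
(r3,c2): row 3 has {A,C}; column 2 has {A,C,D}, so it must be B.
(r3,c3): row 3 has {A,B,C}; column 3 has {A,B,C}, so it must be D.

B C A D / C D B A / A B D C / D A C B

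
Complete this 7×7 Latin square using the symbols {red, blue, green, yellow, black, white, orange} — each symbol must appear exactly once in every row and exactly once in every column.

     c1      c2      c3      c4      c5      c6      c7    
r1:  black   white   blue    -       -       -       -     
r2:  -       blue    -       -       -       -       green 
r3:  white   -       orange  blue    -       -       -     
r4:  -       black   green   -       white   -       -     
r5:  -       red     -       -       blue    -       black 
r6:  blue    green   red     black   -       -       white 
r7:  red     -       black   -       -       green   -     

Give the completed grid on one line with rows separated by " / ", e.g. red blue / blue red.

row 3 has {blue,white,orange}; column 2 has {red,blue,green,black,white} — only yellow is left for (r3,c2).
row 3 has {blue,yellow,white,orange}; column 7 has {green,black,white} — only red is left for (r3,c7).
row 7 has {red,green,black}; column 2 has {red,blue,green,yellow,black,white} — only orange is left for (r7,c2).
row 7 has {red,green,black,orange}; column 5 has {blue,white} — only yellow is left for (r7,c5).
row 7 has {red,green,yellow,black,orange}; column 7 has {red,green,black,white} — only blue is left for (r7,c7).
row 3 has {red,blue,yellow,white,orange}; column 6 has {green} — only black is left for (r3,c6).
row 6 has {red,blue,green,black,white}; column 5 has {blue,yellow,white} — only orange is left for (r6,c5).
row 6 has {red,blue,green,black,white,orange}; column 6 has {green,black} — only yellow is left for (r6,c6).
row 7 has {red,blue,green,yellow,black,orange}; column 4 has {blue,black} — only white is left for (r7,c4).
row 3 has {red,blue,yellow,black,white,orange}; column 5 has {blue,yellow,white,orange} — only green is left for (r3,c5).
row 1 has {blue,black,white}; column 5 has {blue,green,yellow,white,orange} — only red is left for (r1,c5).
row 1 has {red,blue,black,white}; column 6 has {green,yellow,black} — only orange is left for (r1,c6).
row 1 has {red,blue,black,white,orange}; column 7 has {red,blue,green,black,white} — only yellow is left for (r1,c7).
row 2 has {blue,green}; column 5 has {red,blue,green,yellow,white,orange} — only black is left for (r2,c5).
row 4 has {green,black,white}; column 7 has {red,blue,green,yellow,black,white} — only orange is left for (r4,c7).
row 5 has {red,blue,black}; column 6 has {green,yellow,black,orange} — only white is left for (r5,c6).
row 1 has {red,blue,yellow,black,white,orange}; column 4 has {blue,black,white} — only green is left for (r1,c4).
row 2 has {blue,green,black}; column 6 has {green,yellow,black,white,orange} — only red is left for (r2,c6).
row 4 has {green,black,white,orange}; column 1 has {red,blue,black,white} — only yellow is left for (r4,c1).
row 4 has {green,yellow,black,white,orange}; column 4 has {blue,green,black,white} — only red is left for (r4,c4).
row 4 has {red,green,yellow,black,white,orange}; column 6 has {red,green,yellow,black,white,orange} — only blue is left for (r4,c6).
row 5 has {red,blue,black,white}; column 3 has {red,blue,green,black,orange} — only yellow is left for (r5,c3).
row 5 has {red,blue,yellow,black,white}; column 4 has {red,blue,green,black,white} — only orange is left for (r5,c4).
row 2 has {red,blue,green,black}; column 1 has {red,blue,yellow,black,white} — only orange is left for (r2,c1).
row 2 has {red,blue,green,black,orange}; column 3 has {red,blue,green,yellow,black,orange} — only white is left for (r2,c3).
row 2 has {red,blue,green,black,white,orange}; column 4 has {red,blue,green,black,white,orange} — only yellow is left for (r2,c4).
row 5 has {red,blue,yellow,black,white,orange}; column 1 has {red,blue,yellow,black,white,orange} — only green is left for (r5,c1).

black white blue green red orange yellow / orange blue white yellow black red green / white yellow orange blue green black red / yellow black green red white blue orange / green red yellow orange blue white black / blue green red black orange yellow white / red orange black white yellow green blue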